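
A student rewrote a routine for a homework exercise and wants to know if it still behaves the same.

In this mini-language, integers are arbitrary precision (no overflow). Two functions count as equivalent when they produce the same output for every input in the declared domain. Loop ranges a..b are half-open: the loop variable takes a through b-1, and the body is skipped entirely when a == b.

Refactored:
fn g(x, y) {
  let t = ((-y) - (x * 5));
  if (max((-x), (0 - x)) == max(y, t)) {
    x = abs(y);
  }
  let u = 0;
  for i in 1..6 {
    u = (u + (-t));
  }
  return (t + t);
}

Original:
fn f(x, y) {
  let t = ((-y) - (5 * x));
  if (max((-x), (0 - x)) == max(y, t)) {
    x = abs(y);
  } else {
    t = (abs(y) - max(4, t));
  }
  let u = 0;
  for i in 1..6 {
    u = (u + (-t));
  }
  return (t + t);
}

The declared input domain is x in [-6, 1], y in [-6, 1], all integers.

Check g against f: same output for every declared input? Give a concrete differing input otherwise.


There is a counterexample at x=-6, y=-6: -60 on one side, 72 on the other.
f: t = 36; (max((-x), (0 - x)) == max(y, t)) -> false; t = -30; u = 0; [i=1]; u = 30; [i=2]; u = 60; [i=3]; u = 90; [i=4]; u = 120; [i=5]; u = 150; return -60
g: t = 36; (max((-x), (0 - x)) == max(y, t)) -> false; u = 0; [i=1]; u = -36; [i=2]; u = -72; [i=3]; u = -108; [i=4]; u = -144; [i=5]; u = -180; return 72
verdict: not equivalent; witness: x=-6, y=-6


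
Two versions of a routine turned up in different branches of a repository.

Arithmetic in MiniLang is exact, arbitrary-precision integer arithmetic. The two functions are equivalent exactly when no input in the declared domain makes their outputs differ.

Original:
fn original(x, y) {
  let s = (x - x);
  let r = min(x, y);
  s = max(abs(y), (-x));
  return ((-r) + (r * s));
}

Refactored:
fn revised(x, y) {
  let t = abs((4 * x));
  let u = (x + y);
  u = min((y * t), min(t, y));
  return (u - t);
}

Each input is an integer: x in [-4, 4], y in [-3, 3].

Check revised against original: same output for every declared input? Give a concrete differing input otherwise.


x=-4, y=-3 yields -12 from original but -64 from revised.
verdict: not equivalent; witness: x=-4, y=-3


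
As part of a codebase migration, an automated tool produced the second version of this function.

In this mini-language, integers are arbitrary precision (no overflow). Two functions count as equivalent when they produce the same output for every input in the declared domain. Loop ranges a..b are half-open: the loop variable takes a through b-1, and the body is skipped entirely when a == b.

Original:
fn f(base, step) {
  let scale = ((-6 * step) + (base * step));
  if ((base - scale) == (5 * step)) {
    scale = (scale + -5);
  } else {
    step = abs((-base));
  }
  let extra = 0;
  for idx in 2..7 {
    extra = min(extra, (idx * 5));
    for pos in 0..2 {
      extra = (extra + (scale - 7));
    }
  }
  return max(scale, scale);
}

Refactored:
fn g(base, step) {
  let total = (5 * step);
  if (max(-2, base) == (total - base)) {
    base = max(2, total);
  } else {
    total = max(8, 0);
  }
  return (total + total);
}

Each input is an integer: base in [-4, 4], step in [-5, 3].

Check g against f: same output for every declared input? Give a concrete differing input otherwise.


Consider the input base=-4, step=-5.
f: scale = 50; ((base - scale) == (5 * step)) -> false; step = 4; extra = 0; [idx=2]; extra = 0; [pos=0]; extra = 43; [pos=1]; extra = 86; [idx=3]; extra = 15; [pos=0]; extra = 58; [pos=1]; extra = 101; [idx=4]; extra = 20; [pos=0]; extra = 63; [pos=1]; extra = 106; [idx=5]; extra = 25; [pos=0]; extra = 68; [pos=1]; extra = 111; [idx=6]; extra = 30; [pos=0]; extra = 73; [pos=1]; extra = 116; return 50
g: total = -25; (max(-2, base) == (total - base)) -> false; total = 8; return 16
50 and 16 differ, so these are not the same function on this domain.
verdict: not equivalent; witness: base=-4, step=-5


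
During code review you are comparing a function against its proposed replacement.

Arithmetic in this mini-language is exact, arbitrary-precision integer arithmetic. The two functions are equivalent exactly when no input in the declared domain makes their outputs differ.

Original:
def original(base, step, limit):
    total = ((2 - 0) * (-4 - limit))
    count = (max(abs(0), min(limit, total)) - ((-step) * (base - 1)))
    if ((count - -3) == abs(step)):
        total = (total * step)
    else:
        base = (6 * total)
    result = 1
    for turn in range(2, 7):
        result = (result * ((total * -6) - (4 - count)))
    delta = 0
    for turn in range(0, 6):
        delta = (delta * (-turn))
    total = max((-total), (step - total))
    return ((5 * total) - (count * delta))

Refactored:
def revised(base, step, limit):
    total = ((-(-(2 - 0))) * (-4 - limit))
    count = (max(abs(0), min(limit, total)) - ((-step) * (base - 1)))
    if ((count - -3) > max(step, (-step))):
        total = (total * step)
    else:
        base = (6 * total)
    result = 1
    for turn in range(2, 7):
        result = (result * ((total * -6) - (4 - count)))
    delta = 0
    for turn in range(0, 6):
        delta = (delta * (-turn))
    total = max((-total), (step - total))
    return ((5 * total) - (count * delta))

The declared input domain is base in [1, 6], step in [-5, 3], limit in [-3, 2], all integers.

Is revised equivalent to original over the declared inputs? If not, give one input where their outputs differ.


Not equivalent: base=1, step=-3, limit=-3 separates them (-30 vs 10).
original: total := -2 | count := 0 | ((count - -3) == abs(step)): true | total := 6 | result := 1 | iter turn=2: | result := -40 | iter turn=3: | result := 1600 | iter turn=4: | result := -64000 | iter turn=5: | result := 2560000 | iter turn=6: | result := -102400000 | delta := 0 | iter turn=0: | delta := 0 | iter turn=1: | delta := 0 | iter turn=2: | delta := 0 | iter turn=3: | delta := 0 | iter turn=4: | delta := 0 | iter turn=5: | delta := 0 | total := -6 | result -30
revised: total := -2 | count := 0 | ((count - -3) > max(step, (-step))): false | base := -12 | result := 1 | iter turn=2: | result := 8 | iter turn=3: | result := 64 | iter turn=4: | result := 512 | iter turn=5: | result := 4096 | iter turn=6: | result := 32768 | delta := 0 | iter turn=0: | delta := 0 | iter turn=1: | delta := 0 | iter turn=2: | delta := 0 | iter turn=3: | delta := 0 | iter turn=4: | delta := 0 | iter turn=5: | delta := 0 | total := 2 | result 10
verdict: not equivalent; witness: base=1, step=-3, limit=-3


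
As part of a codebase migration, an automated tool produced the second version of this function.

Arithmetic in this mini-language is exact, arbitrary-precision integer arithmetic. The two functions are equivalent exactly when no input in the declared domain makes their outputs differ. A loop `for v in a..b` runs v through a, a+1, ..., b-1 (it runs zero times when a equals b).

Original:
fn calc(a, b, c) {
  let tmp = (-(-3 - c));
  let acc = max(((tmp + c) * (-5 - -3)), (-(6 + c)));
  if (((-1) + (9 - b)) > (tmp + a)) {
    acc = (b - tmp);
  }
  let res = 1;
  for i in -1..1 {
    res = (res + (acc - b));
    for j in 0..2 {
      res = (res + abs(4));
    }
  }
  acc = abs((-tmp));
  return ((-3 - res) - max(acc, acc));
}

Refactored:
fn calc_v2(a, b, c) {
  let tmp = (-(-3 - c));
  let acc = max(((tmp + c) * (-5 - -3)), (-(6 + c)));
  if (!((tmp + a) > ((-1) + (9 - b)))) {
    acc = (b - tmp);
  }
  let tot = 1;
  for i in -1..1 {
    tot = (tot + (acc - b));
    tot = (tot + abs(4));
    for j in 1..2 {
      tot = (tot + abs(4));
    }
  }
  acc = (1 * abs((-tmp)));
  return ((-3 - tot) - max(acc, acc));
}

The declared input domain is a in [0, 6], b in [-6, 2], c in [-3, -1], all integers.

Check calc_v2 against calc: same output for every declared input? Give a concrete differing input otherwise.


Input a=4, b=2, c=-1: -14 from calc versus -18 from calc_v2.
verdict: not equivalent; witness: a=4, b=2, c=-1


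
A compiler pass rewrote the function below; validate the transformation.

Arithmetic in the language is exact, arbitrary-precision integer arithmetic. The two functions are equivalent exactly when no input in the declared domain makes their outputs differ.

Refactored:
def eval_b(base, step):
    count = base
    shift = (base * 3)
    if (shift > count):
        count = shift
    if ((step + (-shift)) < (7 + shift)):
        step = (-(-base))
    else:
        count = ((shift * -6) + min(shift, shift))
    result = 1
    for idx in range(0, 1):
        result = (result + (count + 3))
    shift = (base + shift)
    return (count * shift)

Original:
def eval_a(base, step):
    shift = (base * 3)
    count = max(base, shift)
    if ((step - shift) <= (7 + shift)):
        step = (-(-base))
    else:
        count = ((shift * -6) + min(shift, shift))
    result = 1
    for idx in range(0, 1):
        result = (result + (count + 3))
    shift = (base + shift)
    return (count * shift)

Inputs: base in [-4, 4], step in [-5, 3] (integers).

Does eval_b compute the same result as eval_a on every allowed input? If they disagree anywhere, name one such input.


The rewrite breaks on base=-2, step=-5, where the results are 16 and -240.
eval_a: shift=-6, then count=-2, then ((step - shift) <= (7 + shift)) is true, then step=-2, then result=1, then (idx=0), then result=2, then shift=-8, then returns 16
eval_b: count=-2, then shift=-6, then (shift > count) is false, then ((step + (-shift)) < (7 + shift)) is false, then count=30, then result=1, then (idx=0), then result=34, then shift=-8, then returns -240
verdict: not equivalent; witness: base=-2, step=-5


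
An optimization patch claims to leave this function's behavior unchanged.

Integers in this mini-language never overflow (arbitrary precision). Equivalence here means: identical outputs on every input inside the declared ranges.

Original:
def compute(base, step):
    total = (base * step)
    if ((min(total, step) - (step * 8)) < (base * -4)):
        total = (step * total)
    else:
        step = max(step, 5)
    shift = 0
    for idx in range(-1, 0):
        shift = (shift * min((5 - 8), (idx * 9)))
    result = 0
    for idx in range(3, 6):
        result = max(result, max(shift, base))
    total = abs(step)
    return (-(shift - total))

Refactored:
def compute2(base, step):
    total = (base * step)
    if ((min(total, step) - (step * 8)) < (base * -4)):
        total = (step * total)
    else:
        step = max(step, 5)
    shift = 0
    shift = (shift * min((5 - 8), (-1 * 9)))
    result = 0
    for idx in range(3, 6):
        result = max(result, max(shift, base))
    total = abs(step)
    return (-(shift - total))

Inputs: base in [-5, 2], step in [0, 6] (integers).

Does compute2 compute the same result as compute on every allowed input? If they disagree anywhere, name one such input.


Changes here: loop structure differs, constant usage differs, statement counts differ; the full 56-point sweep finds no disagreement.
verdict: equivalent


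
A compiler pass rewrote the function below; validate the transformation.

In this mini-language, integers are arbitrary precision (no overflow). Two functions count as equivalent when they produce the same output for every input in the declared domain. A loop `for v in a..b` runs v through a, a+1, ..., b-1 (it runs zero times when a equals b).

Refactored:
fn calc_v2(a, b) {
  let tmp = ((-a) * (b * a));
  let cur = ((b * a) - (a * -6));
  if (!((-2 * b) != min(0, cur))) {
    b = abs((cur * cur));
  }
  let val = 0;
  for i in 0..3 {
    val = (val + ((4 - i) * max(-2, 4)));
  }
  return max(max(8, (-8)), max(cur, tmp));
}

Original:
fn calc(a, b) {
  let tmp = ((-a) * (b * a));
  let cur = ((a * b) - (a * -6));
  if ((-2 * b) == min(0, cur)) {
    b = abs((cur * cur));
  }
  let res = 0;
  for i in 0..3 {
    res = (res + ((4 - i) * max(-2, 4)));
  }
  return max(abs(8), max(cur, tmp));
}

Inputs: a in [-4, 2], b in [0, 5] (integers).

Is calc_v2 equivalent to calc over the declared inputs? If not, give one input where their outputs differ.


Comparing the listings, the differences include: comparison usage differs, plus min/max/abs usage differs, plus boolean connective usage differs, plus local variable names differ, plus constant usage differs.
One worked example (a=-2, b=1) — calc: tmp := -4 | cur := -14 | ((-2 * b) == min(0, cur)): false | res := 0 | iter i=0: | res := 16 | iter i=1: | res := 28 | iter i=2: | res := 36 | result 8; calc_v2: tmp := -4 | cur := -14 | (!((-2 * b) != min(0, cur))): false | val := 0 | iter i=0: | val := 16 | iter i=1: | val := 28 | iter i=2: | val := 36 | result 8; agreement on 8.
Checked all 42 inputs in the declared domain: the outputs agree on every one.
verdict: equivalent


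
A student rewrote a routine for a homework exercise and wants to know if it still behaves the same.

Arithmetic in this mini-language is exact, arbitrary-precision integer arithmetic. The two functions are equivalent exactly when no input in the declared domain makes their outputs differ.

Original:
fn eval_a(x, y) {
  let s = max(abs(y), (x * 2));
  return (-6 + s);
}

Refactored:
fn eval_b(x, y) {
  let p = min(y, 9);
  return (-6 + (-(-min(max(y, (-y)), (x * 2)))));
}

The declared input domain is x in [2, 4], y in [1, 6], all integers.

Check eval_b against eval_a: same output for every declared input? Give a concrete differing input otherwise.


Not equivalent: x=2, y=1 separates them (-2 vs -5).
eval_a: s = 4; return -2
eval_b: p = 1; return -5
verdict: not equivalent; witness: x=2, y=1


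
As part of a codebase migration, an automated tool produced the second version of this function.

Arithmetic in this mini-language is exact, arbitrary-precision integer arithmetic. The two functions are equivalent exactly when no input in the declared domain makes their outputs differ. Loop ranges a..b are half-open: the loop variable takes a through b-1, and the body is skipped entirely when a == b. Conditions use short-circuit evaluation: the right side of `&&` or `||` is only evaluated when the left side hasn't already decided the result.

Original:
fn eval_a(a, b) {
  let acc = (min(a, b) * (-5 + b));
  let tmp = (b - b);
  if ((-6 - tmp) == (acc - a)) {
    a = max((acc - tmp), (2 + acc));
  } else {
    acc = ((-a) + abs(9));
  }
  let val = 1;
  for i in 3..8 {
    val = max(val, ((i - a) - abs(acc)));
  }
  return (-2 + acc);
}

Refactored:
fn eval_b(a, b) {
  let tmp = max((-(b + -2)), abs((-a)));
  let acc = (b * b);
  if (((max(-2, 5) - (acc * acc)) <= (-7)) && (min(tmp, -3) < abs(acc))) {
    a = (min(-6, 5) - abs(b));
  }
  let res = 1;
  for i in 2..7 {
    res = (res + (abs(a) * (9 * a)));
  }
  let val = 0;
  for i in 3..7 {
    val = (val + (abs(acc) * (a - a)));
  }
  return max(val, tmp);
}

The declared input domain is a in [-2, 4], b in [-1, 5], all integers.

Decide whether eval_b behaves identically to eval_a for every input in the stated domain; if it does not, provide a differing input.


a=-2, b=-1 yields 9 from eval_a but 3 from eval_b.
verdict: not equivalent; witness: a=-2, b=-1


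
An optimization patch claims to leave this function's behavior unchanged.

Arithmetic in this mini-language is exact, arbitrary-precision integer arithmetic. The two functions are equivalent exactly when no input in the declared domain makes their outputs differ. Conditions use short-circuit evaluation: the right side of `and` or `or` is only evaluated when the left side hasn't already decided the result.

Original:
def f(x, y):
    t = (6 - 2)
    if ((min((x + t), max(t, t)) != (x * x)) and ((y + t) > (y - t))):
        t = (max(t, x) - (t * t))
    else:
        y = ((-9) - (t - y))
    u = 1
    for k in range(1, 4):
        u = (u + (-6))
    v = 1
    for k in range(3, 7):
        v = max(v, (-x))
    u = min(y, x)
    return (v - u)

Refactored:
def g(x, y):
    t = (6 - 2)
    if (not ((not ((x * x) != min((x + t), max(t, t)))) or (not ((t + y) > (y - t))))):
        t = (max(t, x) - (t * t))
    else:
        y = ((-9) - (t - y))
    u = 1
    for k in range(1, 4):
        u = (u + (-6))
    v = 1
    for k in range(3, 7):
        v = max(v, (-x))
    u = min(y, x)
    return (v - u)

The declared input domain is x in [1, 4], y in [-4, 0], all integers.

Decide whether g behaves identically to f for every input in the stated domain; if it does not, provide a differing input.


Differences: boolean connective usage differs — yet all 20 inputs agree.
verdict: equivalent


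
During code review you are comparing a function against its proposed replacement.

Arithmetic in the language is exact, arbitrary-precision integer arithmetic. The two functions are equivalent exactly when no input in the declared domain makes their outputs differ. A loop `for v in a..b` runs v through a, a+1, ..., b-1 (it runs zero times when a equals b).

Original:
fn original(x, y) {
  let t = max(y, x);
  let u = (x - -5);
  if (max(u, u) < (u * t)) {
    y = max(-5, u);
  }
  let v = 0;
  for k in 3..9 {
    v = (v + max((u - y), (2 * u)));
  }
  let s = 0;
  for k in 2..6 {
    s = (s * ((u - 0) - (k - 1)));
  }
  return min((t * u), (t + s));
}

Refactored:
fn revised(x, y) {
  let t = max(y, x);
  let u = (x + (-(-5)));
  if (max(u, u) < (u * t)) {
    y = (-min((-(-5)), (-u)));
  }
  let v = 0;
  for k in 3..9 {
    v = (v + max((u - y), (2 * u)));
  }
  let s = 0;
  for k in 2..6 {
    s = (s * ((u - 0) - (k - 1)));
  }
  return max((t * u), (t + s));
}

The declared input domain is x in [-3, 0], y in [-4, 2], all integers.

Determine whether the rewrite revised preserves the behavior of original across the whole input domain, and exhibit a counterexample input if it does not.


On input x=-3, y=-4, original returns -6 while revised returns -3.
verdict: not equivalent; witness: x=-3, y=-4


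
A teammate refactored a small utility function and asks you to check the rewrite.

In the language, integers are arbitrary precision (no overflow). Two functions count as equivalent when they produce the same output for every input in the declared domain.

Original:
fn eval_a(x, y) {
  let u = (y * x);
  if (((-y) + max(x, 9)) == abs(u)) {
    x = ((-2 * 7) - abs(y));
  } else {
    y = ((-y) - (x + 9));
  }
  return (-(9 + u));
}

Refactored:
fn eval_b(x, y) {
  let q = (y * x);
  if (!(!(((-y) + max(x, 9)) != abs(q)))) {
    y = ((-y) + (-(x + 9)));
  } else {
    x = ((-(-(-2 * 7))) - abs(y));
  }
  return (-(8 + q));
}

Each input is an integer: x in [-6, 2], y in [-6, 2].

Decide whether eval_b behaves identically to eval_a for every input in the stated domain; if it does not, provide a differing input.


Consider the input x=-6, y=-6.
eval_a: u becomes 36; next (((-y) + max(x, 9)) == abs(u)) evaluates to false; next y becomes 3; next final value -45
eval_b: q becomes 36; next (!(!(((-y) + max(x, 9)) != abs(q)))) evaluates to true; next y becomes 3; next final value -44
-45 against -44: the behavior changed.
verdict: not equivalent; witness: x=-6, y=-6


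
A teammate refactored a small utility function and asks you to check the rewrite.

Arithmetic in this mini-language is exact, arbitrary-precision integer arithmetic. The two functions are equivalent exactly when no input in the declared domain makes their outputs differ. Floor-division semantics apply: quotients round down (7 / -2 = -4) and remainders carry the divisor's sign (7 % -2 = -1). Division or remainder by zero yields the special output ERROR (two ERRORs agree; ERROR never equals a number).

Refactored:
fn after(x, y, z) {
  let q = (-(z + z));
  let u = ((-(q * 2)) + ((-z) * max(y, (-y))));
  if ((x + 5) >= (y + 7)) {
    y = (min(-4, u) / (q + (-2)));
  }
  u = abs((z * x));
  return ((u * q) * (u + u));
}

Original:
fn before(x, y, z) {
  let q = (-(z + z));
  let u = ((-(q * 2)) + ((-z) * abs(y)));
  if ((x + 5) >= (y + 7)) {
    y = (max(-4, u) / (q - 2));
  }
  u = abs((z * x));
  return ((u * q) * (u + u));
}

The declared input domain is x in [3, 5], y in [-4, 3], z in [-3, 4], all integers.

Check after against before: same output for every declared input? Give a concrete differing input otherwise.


The one real change (`max(-4, u)` became `min(-4, u)`) has no effect anywhere in the declared ranges.
Spot check at x=3, y=-3, z=4 — before: q = -8; u = 4; ((x + 5) >= (y + 7)) -> true; y = -1; u = 12; return -2304. after: q = -8; u = 4; ((x + 5) >= (y + 7)) -> true; y = 0; u = 12; return -2304. Both give -2304.
Checked all 192 inputs in the declared domain: the outputs agree on every one.
verdict: equivalent


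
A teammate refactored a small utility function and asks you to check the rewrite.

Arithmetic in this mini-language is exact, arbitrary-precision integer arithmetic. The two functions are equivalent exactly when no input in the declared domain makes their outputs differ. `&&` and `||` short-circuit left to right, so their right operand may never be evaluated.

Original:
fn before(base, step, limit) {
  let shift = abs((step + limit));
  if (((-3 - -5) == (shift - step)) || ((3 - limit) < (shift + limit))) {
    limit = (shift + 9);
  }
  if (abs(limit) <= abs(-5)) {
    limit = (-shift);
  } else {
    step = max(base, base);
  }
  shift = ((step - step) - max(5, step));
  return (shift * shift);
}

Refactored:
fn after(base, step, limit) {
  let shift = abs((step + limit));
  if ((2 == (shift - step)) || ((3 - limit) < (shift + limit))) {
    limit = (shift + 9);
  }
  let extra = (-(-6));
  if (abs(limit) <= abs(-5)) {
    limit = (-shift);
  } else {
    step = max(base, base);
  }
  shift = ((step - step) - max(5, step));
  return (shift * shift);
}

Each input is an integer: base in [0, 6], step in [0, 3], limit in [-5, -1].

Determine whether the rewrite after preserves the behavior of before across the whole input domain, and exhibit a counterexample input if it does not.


Equivalent — the differences include constant usage differs, and local variable names differ, and statement counts differ, and arithmetic usage differs, yet no declared input distinguishes the two.
One worked example (base=3, step=2, limit=-4) — before: shift=2, then (((-3 - -5) == (shift - step)) || ((3 - limit) < (shift + limit))) is false, then (abs(limit) <= abs(-5)) is true, then limit=-2, then shift=-5, then returns 25; after: shift=2, then ((2 == (shift - step)) || ((3 - limit) < (shift + limit))) is false, then extra=6, then (abs(limit) <= abs(-5)) is true, then limit=-2, then shift=-5, then returns 25; agreement on 25.
Sweeping the whole domain (140 inputs) finds no disagreement.
verdict: equivalent


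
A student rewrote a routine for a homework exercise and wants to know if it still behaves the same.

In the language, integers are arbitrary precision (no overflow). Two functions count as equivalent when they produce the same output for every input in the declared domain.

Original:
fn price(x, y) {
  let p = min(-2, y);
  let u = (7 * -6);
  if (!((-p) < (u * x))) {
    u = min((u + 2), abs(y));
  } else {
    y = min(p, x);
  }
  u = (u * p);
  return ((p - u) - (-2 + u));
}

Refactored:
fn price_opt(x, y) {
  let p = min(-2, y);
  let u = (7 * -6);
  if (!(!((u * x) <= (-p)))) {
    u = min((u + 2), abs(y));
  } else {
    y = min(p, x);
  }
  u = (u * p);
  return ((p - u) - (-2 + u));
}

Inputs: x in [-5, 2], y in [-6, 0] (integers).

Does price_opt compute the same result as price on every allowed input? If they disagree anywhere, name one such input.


Although comparison usage differs; also boolean connective usage differs, 56/56 inputs agree.
verdict: equivalent


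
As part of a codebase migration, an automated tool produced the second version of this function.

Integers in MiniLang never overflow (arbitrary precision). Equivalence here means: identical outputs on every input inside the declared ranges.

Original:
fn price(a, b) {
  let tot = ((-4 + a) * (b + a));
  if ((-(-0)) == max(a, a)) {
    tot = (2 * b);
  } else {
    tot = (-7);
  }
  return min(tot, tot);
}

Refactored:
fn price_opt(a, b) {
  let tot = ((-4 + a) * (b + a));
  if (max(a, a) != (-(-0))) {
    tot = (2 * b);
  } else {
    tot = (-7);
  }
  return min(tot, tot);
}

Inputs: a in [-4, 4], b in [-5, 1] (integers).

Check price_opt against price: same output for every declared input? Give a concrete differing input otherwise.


These are not equivalent — on a=-4, b=-5 the outputs split (-7 vs -10).
price: tot = 72; ((-(-0)) == max(a, a)) -> false; tot = -7; return -7
price_opt: tot = 72; (max(a, a) != (-(-0))) -> true; tot = -10; return -10
verdict: not equivalent; witness: a=-4, b=-5


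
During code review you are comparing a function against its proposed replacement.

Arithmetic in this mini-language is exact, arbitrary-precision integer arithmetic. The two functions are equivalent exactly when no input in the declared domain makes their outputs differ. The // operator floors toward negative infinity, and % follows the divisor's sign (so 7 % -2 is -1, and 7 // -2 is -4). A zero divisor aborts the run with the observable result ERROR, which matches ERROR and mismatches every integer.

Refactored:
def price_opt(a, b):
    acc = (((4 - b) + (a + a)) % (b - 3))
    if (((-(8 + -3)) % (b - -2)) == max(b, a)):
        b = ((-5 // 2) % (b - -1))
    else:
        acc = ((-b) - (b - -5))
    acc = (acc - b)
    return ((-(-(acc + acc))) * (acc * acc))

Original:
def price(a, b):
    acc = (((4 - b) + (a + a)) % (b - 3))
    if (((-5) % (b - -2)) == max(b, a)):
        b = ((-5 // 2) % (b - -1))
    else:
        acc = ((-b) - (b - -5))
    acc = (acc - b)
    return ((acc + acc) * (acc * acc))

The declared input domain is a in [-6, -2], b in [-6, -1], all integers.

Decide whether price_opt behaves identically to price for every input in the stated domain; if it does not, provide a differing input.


This is a faithful refactor — constant usage differs, plus arithmetic usage differs, but the computed results match everywhere.
As a probe, take a=-3, b=-4: price runs acc := -5 | (((-5) % (b - -2)) == max(b, a)): false | acc := 3 | acc := 7 | result 686; price_opt runs acc := -5 | (((-(8 + -3)) % (b - -2)) == max(b, a)): false | acc := 3 | acc := 7 | result 686; both end at 686.
Sweeping the whole domain (30 inputs) finds no disagreement.
verdict: equivalent


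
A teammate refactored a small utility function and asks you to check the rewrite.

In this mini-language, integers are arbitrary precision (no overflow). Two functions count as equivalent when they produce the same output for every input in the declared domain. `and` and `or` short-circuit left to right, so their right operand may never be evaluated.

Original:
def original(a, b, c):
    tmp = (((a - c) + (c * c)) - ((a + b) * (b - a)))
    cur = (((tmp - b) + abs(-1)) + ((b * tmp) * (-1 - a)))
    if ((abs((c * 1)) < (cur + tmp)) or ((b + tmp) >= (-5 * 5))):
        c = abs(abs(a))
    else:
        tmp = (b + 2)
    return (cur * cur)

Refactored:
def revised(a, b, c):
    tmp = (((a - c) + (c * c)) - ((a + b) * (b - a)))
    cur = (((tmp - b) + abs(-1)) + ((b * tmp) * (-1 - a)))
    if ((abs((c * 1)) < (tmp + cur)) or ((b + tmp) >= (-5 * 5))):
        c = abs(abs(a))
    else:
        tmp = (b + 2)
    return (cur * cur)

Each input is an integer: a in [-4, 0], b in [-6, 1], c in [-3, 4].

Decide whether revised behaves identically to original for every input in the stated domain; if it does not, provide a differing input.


The two versions differ — the changes include same computation, different form.
Spot check at a=-2, b=-1, c=1 — original: tmp=1, then cur=2, then ((abs((c * 1)) < (cur + tmp)) or ((b + tmp) >= (-5 * 5))) is true, then c=2, then returns 4. revised: tmp=1, then cur=2, then ((abs((c * 1)) < (tmp + cur)) or ((b + tmp) >= (-5 * 5))) is true, then c=2, then returns 4. Both give 4.
An exhaustive pass over the 320 declared inputs shows identical outputs.
verdict: equivalent


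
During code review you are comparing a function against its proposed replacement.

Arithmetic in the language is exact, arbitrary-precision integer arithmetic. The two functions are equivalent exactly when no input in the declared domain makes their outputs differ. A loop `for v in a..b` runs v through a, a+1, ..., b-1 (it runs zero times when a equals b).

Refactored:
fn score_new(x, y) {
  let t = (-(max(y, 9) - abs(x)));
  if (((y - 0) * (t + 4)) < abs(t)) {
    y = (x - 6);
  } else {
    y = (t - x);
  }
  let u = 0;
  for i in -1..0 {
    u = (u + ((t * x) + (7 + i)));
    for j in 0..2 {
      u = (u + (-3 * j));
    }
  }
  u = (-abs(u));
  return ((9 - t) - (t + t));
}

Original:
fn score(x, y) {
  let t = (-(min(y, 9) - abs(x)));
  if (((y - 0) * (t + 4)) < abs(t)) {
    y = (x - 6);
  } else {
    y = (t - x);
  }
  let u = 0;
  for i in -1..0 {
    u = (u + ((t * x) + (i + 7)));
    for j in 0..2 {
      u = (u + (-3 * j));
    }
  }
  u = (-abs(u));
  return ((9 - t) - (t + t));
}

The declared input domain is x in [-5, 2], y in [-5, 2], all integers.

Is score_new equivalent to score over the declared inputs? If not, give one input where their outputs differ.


Evaluate both at x=-5, y=-5.
score: t=10, then (((y - 0) * (t + 4)) < abs(t)) is true, then y=-11, then u=0, then (i=-1), then u=-44, then (j=0), then u=-44, then (j=1), then u=-47, then u=-47, then returns -21
score_new: t=-4, then (((y - 0) * (t + 4)) < abs(t)) is true, then y=-11, then u=0, then (i=-1), then u=26, then (j=0), then u=26, then (j=1), then u=23, then u=-23, then returns 21
-21 against 21: the behavior changed.
verdict: not equivalent; witness: x=-5, y=-5


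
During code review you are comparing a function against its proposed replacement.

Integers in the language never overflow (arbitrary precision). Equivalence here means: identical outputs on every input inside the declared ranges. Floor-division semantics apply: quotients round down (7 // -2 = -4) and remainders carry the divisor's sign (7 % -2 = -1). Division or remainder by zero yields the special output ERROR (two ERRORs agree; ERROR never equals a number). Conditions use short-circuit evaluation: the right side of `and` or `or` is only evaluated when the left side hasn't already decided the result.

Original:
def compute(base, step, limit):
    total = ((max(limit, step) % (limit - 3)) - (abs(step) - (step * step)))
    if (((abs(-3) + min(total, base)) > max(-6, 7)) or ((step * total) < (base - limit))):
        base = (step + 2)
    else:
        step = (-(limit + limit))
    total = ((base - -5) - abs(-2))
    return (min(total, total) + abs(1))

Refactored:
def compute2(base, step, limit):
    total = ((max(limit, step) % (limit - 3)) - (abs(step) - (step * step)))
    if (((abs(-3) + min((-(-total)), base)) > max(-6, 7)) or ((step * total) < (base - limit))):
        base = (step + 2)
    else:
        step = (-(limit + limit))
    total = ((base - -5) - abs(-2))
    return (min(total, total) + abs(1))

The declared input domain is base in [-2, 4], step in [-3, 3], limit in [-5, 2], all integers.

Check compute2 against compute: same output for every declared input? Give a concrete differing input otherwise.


This is a faithful refactor — same computation, different form, but the computed results match everywhere.
Spot check at base=-1, step=-3, limit=-4 — compute: total = 3; (((abs(-3) + min(total, base)) > max(-6, 7)) or ((step * total) < (base - limit))) -> true; base = -1; total = 2; return 3. compute2: total = 3; (((abs(-3) + min((-(-total)), base)) > max(-6, 7)) or ((step * total) < (base - limit))) -> true; base = -1; total = 2; return 3. Both give 3.
Sweeping the whole domain (392 inputs) finds no disagreement.
verdict: equivalent


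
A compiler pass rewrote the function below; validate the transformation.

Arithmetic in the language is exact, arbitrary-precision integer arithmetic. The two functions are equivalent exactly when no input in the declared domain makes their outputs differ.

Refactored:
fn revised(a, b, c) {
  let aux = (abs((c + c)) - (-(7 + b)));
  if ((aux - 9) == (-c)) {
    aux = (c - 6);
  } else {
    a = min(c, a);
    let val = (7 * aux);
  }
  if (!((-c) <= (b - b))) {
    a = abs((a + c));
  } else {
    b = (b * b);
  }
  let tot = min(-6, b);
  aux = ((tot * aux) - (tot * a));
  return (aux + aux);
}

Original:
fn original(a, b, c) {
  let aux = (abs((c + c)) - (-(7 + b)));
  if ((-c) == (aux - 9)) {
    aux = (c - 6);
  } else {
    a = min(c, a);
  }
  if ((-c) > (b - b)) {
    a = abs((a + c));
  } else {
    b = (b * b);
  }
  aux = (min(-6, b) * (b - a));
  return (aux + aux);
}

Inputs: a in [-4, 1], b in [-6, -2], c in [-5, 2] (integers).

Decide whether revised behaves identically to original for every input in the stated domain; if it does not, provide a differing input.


These are not equivalent — on a=-4, b=-6, c=-5 the outputs split (192 vs -12).
original: aux becomes 11; next ((-c) == (aux - 9)) evaluates to false; next a becomes -5; next ((-c) > (b - b)) evaluates to true; next a becomes 10; next aux becomes 96; next final value 192
revised: aux becomes 11; next ((aux - 9) == (-c)) evaluates to false; next a becomes -5; next val becomes 77; next (!((-c) <= (b - b))) evaluates to true; next a becomes 10; next tot becomes -6; next aux becomes -6; next final value -12
verdict: not equivalent; witness: a=-4, b=-6, c=-5


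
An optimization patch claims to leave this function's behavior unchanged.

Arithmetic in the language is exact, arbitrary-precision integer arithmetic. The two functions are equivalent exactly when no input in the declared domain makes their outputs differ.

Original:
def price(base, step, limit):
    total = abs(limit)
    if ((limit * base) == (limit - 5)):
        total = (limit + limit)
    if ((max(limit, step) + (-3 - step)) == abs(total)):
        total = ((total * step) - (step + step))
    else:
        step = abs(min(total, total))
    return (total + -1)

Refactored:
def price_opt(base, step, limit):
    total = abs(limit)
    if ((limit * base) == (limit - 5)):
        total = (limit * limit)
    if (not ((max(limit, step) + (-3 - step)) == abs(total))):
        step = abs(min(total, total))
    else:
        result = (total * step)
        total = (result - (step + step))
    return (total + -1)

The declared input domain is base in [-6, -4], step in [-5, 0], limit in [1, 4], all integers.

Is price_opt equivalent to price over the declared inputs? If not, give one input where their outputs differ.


The rewrite breaks on base=-4, step=-5, limit=1, where the results are 1 and 0.
price: total := 1 | ((limit * base) == (limit - 5)): true | total := 2 | ((max(limit, step) + (-3 - step)) == abs(total)): false | step := 2 | result 1
price_opt: total := 1 | ((limit * base) == (limit - 5)): true | total := 1 | (not ((max(limit, step) + (-3 - step)) == abs(total))): true | step := 1 | result 0
verdict: not equivalent; witness: base=-4, step=-5, limit=1


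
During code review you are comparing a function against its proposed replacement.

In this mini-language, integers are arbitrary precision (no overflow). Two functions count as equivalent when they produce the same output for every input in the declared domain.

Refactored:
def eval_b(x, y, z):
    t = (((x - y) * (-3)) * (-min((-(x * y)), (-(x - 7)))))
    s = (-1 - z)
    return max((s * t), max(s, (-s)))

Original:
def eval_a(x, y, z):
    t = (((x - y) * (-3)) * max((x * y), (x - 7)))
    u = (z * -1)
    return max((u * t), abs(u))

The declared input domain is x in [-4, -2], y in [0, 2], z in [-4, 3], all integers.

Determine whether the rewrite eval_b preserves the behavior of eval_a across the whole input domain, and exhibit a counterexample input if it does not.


Consider the input x=-4, y=0, z=-4.
eval_a: t := 0 | u := 4 | result 4
eval_b: t := 0 | s := 3 | result 3
4 != 3, so the rewrite changes behavior.
verdict: not equivalent; witness: x=-4, y=0, z=-4


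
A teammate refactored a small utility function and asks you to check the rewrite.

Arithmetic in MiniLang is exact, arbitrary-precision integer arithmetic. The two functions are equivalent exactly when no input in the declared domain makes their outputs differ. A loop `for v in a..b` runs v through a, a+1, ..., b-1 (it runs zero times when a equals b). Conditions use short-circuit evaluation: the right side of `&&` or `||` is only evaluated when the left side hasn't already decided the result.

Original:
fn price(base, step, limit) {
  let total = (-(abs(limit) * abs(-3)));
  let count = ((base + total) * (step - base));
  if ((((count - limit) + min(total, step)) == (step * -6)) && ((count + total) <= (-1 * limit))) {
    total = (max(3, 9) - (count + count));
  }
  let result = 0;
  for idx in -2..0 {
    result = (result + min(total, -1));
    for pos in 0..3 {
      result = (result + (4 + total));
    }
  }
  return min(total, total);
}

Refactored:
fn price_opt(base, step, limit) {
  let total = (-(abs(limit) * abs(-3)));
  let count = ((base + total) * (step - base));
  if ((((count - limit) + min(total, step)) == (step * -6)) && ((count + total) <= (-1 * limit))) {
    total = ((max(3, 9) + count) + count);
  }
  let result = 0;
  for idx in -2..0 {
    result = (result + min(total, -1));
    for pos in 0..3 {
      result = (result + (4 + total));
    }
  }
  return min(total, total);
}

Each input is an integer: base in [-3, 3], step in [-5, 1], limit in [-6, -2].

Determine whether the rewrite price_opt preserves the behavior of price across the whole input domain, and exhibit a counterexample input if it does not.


There is a counterexample at base=0, step=-1, limit=-6: -27 on one side, 45 on the other.
price: total := -18 | count := 18 | ((((count - limit) + min(total, step)) == (step * -6)) && ((count + total) <= (-1 * limit))): true | total := -27 | result := 0 | iter idx=-2: | result := -27 | iter pos=0: | result := -50 | iter pos=1: | result := -73 | iter pos=2: | result := -96 | iter idx=-1: | result := -123 | iter pos=0: | result := -146 | iter pos=1: | result := -169 | iter pos=2: | result := -192 | result -27
price_opt: total := -18 | count := 18 | ((((count - limit) + min(total, step)) == (step * -6)) && ((count + total) <= (-1 * limit))): true | total := 45 | result := 0 | iter idx=-2: | result := -1 | iter pos=0: | result := 48 | iter pos=1: | result := 97 | iter pos=2: | result := 146 | iter idx=-1: | result := 145 | iter pos=0: | result := 194 | iter pos=1: | result := 243 | iter pos=2: | result := 292 | result 45
verdict: not equivalent; witness: base=0, step=-1, limit=-6


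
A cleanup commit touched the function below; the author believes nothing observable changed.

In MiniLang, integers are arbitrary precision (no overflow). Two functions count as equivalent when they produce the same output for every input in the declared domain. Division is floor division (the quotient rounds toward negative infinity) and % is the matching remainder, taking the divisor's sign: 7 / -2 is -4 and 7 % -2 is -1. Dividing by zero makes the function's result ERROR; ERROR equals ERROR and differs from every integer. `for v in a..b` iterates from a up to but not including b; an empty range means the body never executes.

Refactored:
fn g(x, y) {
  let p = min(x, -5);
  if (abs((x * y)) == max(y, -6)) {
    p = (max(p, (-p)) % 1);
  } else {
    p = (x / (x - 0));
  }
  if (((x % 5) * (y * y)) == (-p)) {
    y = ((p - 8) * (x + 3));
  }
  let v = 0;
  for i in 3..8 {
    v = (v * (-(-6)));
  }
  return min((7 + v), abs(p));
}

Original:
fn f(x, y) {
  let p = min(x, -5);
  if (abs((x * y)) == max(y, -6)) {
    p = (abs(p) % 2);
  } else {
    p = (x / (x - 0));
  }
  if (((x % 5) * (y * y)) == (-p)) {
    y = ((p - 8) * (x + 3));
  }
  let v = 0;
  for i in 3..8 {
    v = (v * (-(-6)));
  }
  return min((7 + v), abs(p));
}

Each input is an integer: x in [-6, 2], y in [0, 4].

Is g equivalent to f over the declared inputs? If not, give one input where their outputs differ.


Consider the input x=-5, y=0.
f: p=-5, then (abs((x * y)) == max(y, -6)) is true, then p=1, then (((x % 5) * (y * y)) == (-p)) is false, then v=0, then (i=3), then v=0, then (i=4), then v=0, then (i=5), then v=0, then (i=6), then v=0, then (i=7), then v=0, then returns 1
g: p=-5, then (abs((x * y)) == max(y, -6)) is true, then p=0, then (((x % 5) * (y * y)) == (-p)) is true, then y=16, then v=0, then (i=3), then v=0, then (i=4), then v=0, then (i=5), then v=0, then (i=6), then v=0, then (i=7), then v=0, then returns 0
1 against 0: the behavior changed.
verdict: not equivalent; witness: x=-5, y=0
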